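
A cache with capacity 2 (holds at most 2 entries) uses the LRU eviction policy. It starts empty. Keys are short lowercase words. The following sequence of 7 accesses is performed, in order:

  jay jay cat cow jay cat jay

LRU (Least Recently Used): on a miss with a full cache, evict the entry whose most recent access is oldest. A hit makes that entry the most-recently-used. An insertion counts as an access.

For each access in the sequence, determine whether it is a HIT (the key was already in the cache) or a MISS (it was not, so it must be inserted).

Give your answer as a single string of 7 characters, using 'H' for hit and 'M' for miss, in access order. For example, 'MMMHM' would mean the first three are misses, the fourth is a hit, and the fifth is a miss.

Answer: MHMMMMH

Derivation:
LRU simulation (capacity=2):
  1. access jay: MISS. Cache (LRU->MRU): [jay]
  2. access jay: HIT. Cache (LRU->MRU): [jay]
  3. access cat: MISS. Cache (LRU->MRU): [jay cat]
  4. access cow: MISS, evict jay. Cache (LRU->MRU): [cat cow]
  5. access jay: MISS, evict cat. Cache (LRU->MRU): [cow jay]
  6. access cat: MISS, evict cow. Cache (LRU->MRU): [jay cat]
  7. access jay: HIT. Cache (LRU->MRU): [cat jay]
Total: 2 hits, 5 misses, 3 evictions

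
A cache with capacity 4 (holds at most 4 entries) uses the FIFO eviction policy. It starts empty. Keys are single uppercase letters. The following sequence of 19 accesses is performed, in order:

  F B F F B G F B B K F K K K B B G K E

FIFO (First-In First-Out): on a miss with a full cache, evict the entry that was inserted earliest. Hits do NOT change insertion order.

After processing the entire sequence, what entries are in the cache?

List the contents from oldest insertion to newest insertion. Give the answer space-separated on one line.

FIFO simulation (capacity=4):
  1. access F: MISS. Cache (old->new): [F]
  2. access B: MISS. Cache (old->new): [F B]
  3. access F: HIT. Cache (old->new): [F B]
  4. access F: HIT. Cache (old->new): [F B]
  5. access B: HIT. Cache (old->new): [F B]
  6. access G: MISS. Cache (old->new): [F B G]
  7. access F: HIT. Cache (old->new): [F B G]
  8. access B: HIT. Cache (old->new): [F B G]
  9. access B: HIT. Cache (old->new): [F B G]
  10. access K: MISS. Cache (old->new): [F B G K]
  11. access F: HIT. Cache (old->new): [F B G K]
  12. access K: HIT. Cache (old->new): [F B G K]
  13. access K: HIT. Cache (old->new): [F B G K]
  14. access K: HIT. Cache (old->new): [F B G K]
  15. access B: HIT. Cache (old->new): [F B G K]
  16. access B: HIT. Cache (old->new): [F B G K]
  17. access G: HIT. Cache (old->new): [F B G K]
  18. access K: HIT. Cache (old->new): [F B G K]
  19. access E: MISS, evict F. Cache (old->new): [B G K E]
Total: 14 hits, 5 misses, 1 evictions

Answer: B G K E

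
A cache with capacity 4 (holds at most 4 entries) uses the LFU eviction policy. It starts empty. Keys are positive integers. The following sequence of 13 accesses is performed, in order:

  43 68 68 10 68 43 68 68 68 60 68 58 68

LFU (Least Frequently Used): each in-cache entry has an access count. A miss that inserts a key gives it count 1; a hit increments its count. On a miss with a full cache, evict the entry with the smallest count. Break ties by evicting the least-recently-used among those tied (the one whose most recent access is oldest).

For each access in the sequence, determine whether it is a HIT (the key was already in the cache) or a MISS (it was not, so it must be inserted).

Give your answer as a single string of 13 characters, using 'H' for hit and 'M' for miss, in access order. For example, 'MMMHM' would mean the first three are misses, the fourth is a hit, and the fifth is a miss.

Answer: MMHMHHHHHMHMH

Derivation:
LFU simulation (capacity=4):
  1. access 43: MISS. Cache: [43(c=1)]
  2. access 68: MISS. Cache: [43(c=1) 68(c=1)]
  3. access 68: HIT, count now 2. Cache: [43(c=1) 68(c=2)]
  4. access 10: MISS. Cache: [43(c=1) 10(c=1) 68(c=2)]
  5. access 68: HIT, count now 3. Cache: [43(c=1) 10(c=1) 68(c=3)]
  6. access 43: HIT, count now 2. Cache: [10(c=1) 43(c=2) 68(c=3)]
  7. access 68: HIT, count now 4. Cache: [10(c=1) 43(c=2) 68(c=4)]
  8. access 68: HIT, count now 5. Cache: [10(c=1) 43(c=2) 68(c=5)]
  9. access 68: HIT, count now 6. Cache: [10(c=1) 43(c=2) 68(c=6)]
  10. access 60: MISS. Cache: [10(c=1) 60(c=1) 43(c=2) 68(c=6)]
  11. access 68: HIT, count now 7. Cache: [10(c=1) 60(c=1) 43(c=2) 68(c=7)]
  12. access 58: MISS, evict 10(c=1). Cache: [60(c=1) 58(c=1) 43(c=2) 68(c=7)]
  13. access 68: HIT, count now 8. Cache: [60(c=1) 58(c=1) 43(c=2) 68(c=8)]
Total: 8 hits, 5 misses, 1 evictions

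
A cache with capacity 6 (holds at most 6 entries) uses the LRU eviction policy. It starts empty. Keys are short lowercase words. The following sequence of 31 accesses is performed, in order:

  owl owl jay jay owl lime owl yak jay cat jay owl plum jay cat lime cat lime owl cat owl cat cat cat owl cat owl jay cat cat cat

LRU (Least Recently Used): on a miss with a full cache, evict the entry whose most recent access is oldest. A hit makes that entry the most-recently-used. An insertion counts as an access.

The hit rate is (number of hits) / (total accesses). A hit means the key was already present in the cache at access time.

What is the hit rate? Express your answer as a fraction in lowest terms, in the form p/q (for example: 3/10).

Answer: 25/31

Derivation:
LRU simulation (capacity=6):
  1. access owl: MISS. Cache (LRU->MRU): [owl]
  2. access owl: HIT. Cache (LRU->MRU): [owl]
  3. access jay: MISS. Cache (LRU->MRU): [owl jay]
  4. access jay: HIT. Cache (LRU->MRU): [owl jay]
  5. access owl: HIT. Cache (LRU->MRU): [jay owl]
  6. access lime: MISS. Cache (LRU->MRU): [jay owl lime]
  7. access owl: HIT. Cache (LRU->MRU): [jay lime owl]
  8. access yak: MISS. Cache (LRU->MRU): [jay lime owl yak]
  9. access jay: HIT. Cache (LRU->MRU): [lime owl yak jay]
  10. access cat: MISS. Cache (LRU->MRU): [lime owl yak jay cat]
  11. access jay: HIT. Cache (LRU->MRU): [lime owl yak cat jay]
  12. access owl: HIT. Cache (LRU->MRU): [lime yak cat jay owl]
  13. access plum: MISS. Cache (LRU->MRU): [lime yak cat jay owl plum]
  14. access jay: HIT. Cache (LRU->MRU): [lime yak cat owl plum jay]
  15. access cat: HIT. Cache (LRU->MRU): [lime yak owl plum jay cat]
  16. access lime: HIT. Cache (LRU->MRU): [yak owl plum jay cat lime]
  17. access cat: HIT. Cache (LRU->MRU): [yak owl plum jay lime cat]
  18. access lime: HIT. Cache (LRU->MRU): [yak owl plum jay cat lime]
  19. access owl: HIT. Cache (LRU->MRU): [yak plum jay cat lime owl]
  20. access cat: HIT. Cache (LRU->MRU): [yak plum jay lime owl cat]
  21. access owl: HIT. Cache (LRU->MRU): [yak plum jay lime cat owl]
  22. access cat: HIT. Cache (LRU->MRU): [yak plum jay lime owl cat]
  23. access cat: HIT. Cache (LRU->MRU): [yak plum jay lime owl cat]
  24. access cat: HIT. Cache (LRU->MRU): [yak plum jay lime owl cat]
  25. access owl: HIT. Cache (LRU->MRU): [yak plum jay lime cat owl]
  26. access cat: HIT. Cache (LRU->MRU): [yak plum jay lime owl cat]
  27. access owl: HIT. Cache (LRU->MRU): [yak plum jay lime cat owl]
  28. access jay: HIT. Cache (LRU->MRU): [yak plum lime cat owl jay]
  29. access cat: HIT. Cache (LRU->MRU): [yak plum lime owl jay cat]
  30. access cat: HIT. Cache (LRU->MRU): [yak plum lime owl jay cat]
  31. access cat: HIT. Cache (LRU->MRU): [yak plum lime owl jay cat]
Total: 25 hits, 6 misses, 0 evictions

Hit rate = 25/31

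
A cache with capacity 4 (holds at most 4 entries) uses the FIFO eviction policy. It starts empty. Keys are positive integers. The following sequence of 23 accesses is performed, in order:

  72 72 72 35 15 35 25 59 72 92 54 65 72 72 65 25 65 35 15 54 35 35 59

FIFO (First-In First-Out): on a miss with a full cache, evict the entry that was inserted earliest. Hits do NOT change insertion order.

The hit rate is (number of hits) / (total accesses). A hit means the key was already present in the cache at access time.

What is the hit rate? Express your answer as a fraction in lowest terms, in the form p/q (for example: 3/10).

FIFO simulation (capacity=4):
  1. access 72: MISS. Cache (old->new): [72]
  2. access 72: HIT. Cache (old->new): [72]
  3. access 72: HIT. Cache (old->new): [72]
  4. access 35: MISS. Cache (old->new): [72 35]
  5. access 15: MISS. Cache (old->new): [72 35 15]
  6. access 35: HIT. Cache (old->new): [72 35 15]
  7. access 25: MISS. Cache (old->new): [72 35 15 25]
  8. access 59: MISS, evict 72. Cache (old->new): [35 15 25 59]
  9. access 72: MISS, evict 35. Cache (old->new): [15 25 59 72]
  10. access 92: MISS, evict 15. Cache (old->new): [25 59 72 92]
  11. access 54: MISS, evict 25. Cache (old->new): [59 72 92 54]
  12. access 65: MISS, evict 59. Cache (old->new): [72 92 54 65]
  13. access 72: HIT. Cache (old->new): [72 92 54 65]
  14. access 72: HIT. Cache (old->new): [72 92 54 65]
  15. access 65: HIT. Cache (old->new): [72 92 54 65]
  16. access 25: MISS, evict 72. Cache (old->new): [92 54 65 25]
  17. access 65: HIT. Cache (old->new): [92 54 65 25]
  18. access 35: MISS, evict 92. Cache (old->new): [54 65 25 35]
  19. access 15: MISS, evict 54. Cache (old->new): [65 25 35 15]
  20. access 54: MISS, evict 65. Cache (old->new): [25 35 15 54]
  21. access 35: HIT. Cache (old->new): [25 35 15 54]
  22. access 35: HIT. Cache (old->new): [25 35 15 54]
  23. access 59: MISS, evict 25. Cache (old->new): [35 15 54 59]
Total: 9 hits, 14 misses, 10 evictions

Hit rate = 9/23

Answer: 9/23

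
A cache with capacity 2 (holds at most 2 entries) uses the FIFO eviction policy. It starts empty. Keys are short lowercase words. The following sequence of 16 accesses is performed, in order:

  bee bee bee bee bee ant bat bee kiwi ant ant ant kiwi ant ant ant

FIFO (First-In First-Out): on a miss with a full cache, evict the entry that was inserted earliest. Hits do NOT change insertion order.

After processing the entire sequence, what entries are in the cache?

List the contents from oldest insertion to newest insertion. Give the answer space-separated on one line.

FIFO simulation (capacity=2):
  1. access bee: MISS. Cache (old->new): [bee]
  2. access bee: HIT. Cache (old->new): [bee]
  3. access bee: HIT. Cache (old->new): [bee]
  4. access bee: HIT. Cache (old->new): [bee]
  5. access bee: HIT. Cache (old->new): [bee]
  6. access ant: MISS. Cache (old->new): [bee ant]
  7. access bat: MISS, evict bee. Cache (old->new): [ant bat]
  8. access bee: MISS, evict ant. Cache (old->new): [bat bee]
  9. access kiwi: MISS, evict bat. Cache (old->new): [bee kiwi]
  10. access ant: MISS, evict bee. Cache (old->new): [kiwi ant]
  11. access ant: HIT. Cache (old->new): [kiwi ant]
  12. access ant: HIT. Cache (old->new): [kiwi ant]
  13. access kiwi: HIT. Cache (old->new): [kiwi ant]
  14. access ant: HIT. Cache (old->new): [kiwi ant]
  15. access ant: HIT. Cache (old->new): [kiwi ant]
  16. access ant: HIT. Cache (old->new): [kiwi ant]
Total: 10 hits, 6 misses, 4 evictions

Answer: kiwi ant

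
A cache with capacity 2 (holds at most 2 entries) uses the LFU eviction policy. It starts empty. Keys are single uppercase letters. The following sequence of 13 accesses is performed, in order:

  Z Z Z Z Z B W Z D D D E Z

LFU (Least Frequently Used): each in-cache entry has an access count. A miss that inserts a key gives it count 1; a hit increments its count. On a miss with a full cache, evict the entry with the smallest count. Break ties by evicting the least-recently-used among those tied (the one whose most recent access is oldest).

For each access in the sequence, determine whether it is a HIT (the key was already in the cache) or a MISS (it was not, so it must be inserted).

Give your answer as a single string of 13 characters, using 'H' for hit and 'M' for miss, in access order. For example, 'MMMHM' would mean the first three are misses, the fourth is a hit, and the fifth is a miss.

LFU simulation (capacity=2):
  1. access Z: MISS. Cache: [Z(c=1)]
  2. access Z: HIT, count now 2. Cache: [Z(c=2)]
  3. access Z: HIT, count now 3. Cache: [Z(c=3)]
  4. access Z: HIT, count now 4. Cache: [Z(c=4)]
  5. access Z: HIT, count now 5. Cache: [Z(c=5)]
  6. access B: MISS. Cache: [B(c=1) Z(c=5)]
  7. access W: MISS, evict B(c=1). Cache: [W(c=1) Z(c=5)]
  8. access Z: HIT, count now 6. Cache: [W(c=1) Z(c=6)]
  9. access D: MISS, evict W(c=1). Cache: [D(c=1) Z(c=6)]
  10. access D: HIT, count now 2. Cache: [D(c=2) Z(c=6)]
  11. access D: HIT, count now 3. Cache: [D(c=3) Z(c=6)]
  12. access E: MISS, evict D(c=3). Cache: [E(c=1) Z(c=6)]
  13. access Z: HIT, count now 7. Cache: [E(c=1) Z(c=7)]
Total: 8 hits, 5 misses, 3 evictions

Answer: MHHHHMMHMHHMH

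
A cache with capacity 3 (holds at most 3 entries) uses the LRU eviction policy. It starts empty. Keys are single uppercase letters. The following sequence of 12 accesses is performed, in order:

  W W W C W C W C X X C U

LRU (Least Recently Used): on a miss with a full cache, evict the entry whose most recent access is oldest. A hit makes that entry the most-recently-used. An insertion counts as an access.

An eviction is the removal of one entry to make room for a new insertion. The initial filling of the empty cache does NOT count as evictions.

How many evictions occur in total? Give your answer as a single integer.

LRU simulation (capacity=3):
  1. access W: MISS. Cache (LRU->MRU): [W]
  2. access W: HIT. Cache (LRU->MRU): [W]
  3. access W: HIT. Cache (LRU->MRU): [W]
  4. access C: MISS. Cache (LRU->MRU): [W C]
  5. access W: HIT. Cache (LRU->MRU): [C W]
  6. access C: HIT. Cache (LRU->MRU): [W C]
  7. access W: HIT. Cache (LRU->MRU): [C W]
  8. access C: HIT. Cache (LRU->MRU): [W C]
  9. access X: MISS. Cache (LRU->MRU): [W C X]
  10. access X: HIT. Cache (LRU->MRU): [W C X]
  11. access C: HIT. Cache (LRU->MRU): [W X C]
  12. access U: MISS, evict W. Cache (LRU->MRU): [X C U]
Total: 8 hits, 4 misses, 1 evictions

Answer: 1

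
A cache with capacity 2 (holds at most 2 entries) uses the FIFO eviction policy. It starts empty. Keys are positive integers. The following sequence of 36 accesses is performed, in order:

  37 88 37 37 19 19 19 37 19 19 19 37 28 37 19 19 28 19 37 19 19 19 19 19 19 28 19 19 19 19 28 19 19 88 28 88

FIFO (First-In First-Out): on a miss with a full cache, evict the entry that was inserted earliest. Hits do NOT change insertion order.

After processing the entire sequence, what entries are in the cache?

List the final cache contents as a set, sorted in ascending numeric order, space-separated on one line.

FIFO simulation (capacity=2):
  1. access 37: MISS. Cache (old->new): [37]
  2. access 88: MISS. Cache (old->new): [37 88]
  3. access 37: HIT. Cache (old->new): [37 88]
  4. access 37: HIT. Cache (old->new): [37 88]
  5. access 19: MISS, evict 37. Cache (old->new): [88 19]
  6. access 19: HIT. Cache (old->new): [88 19]
  7. access 19: HIT. Cache (old->new): [88 19]
  8. access 37: MISS, evict 88. Cache (old->new): [19 37]
  9. access 19: HIT. Cache (old->new): [19 37]
  10. access 19: HIT. Cache (old->new): [19 37]
  11. access 19: HIT. Cache (old->new): [19 37]
  12. access 37: HIT. Cache (old->new): [19 37]
  13. access 28: MISS, evict 19. Cache (old->new): [37 28]
  14. access 37: HIT. Cache (old->new): [37 28]
  15. access 19: MISS, evict 37. Cache (old->new): [28 19]
  16. access 19: HIT. Cache (old->new): [28 19]
  17. access 28: HIT. Cache (old->new): [28 19]
  18. access 19: HIT. Cache (old->new): [28 19]
  19. access 37: MISS, evict 28. Cache (old->new): [19 37]
  20. access 19: HIT. Cache (old->new): [19 37]
  21. access 19: HIT. Cache (old->new): [19 37]
  22. access 19: HIT. Cache (old->new): [19 37]
  23. access 19: HIT. Cache (old->new): [19 37]
  24. access 19: HIT. Cache (old->new): [19 37]
  25. access 19: HIT. Cache (old->new): [19 37]
  26. access 28: MISS, evict 19. Cache (old->new): [37 28]
  27. access 19: MISS, evict 37. Cache (old->new): [28 19]
  28. access 19: HIT. Cache (old->new): [28 19]
  29. access 19: HIT. Cache (old->new): [28 19]
  30. access 19: HIT. Cache (old->new): [28 19]
  31. access 28: HIT. Cache (old->new): [28 19]
  32. access 19: HIT. Cache (old->new): [28 19]
  33. access 19: HIT. Cache (old->new): [28 19]
  34. access 88: MISS, evict 28. Cache (old->new): [19 88]
  35. access 28: MISS, evict 19. Cache (old->new): [88 28]
  36. access 88: HIT. Cache (old->new): [88 28]
Total: 25 hits, 11 misses, 9 evictions

Answer: 28 88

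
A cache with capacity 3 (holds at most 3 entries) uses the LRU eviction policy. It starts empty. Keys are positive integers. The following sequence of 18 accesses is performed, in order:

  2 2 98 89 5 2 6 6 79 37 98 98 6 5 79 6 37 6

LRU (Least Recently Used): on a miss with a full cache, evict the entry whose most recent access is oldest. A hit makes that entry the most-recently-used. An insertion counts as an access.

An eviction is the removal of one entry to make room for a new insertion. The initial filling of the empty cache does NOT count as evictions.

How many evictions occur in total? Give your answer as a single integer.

Answer: 10

Derivation:
LRU simulation (capacity=3):
  1. access 2: MISS. Cache (LRU->MRU): [2]
  2. access 2: HIT. Cache (LRU->MRU): [2]
  3. access 98: MISS. Cache (LRU->MRU): [2 98]
  4. access 89: MISS. Cache (LRU->MRU): [2 98 89]
  5. access 5: MISS, evict 2. Cache (LRU->MRU): [98 89 5]
  6. access 2: MISS, evict 98. Cache (LRU->MRU): [89 5 2]
  7. access 6: MISS, evict 89. Cache (LRU->MRU): [5 2 6]
  8. access 6: HIT. Cache (LRU->MRU): [5 2 6]
  9. access 79: MISS, evict 5. Cache (LRU->MRU): [2 6 79]
  10. access 37: MISS, evict 2. Cache (LRU->MRU): [6 79 37]
  11. access 98: MISS, evict 6. Cache (LRU->MRU): [79 37 98]
  12. access 98: HIT. Cache (LRU->MRU): [79 37 98]
  13. access 6: MISS, evict 79. Cache (LRU->MRU): [37 98 6]
  14. access 5: MISS, evict 37. Cache (LRU->MRU): [98 6 5]
  15. access 79: MISS, evict 98. Cache (LRU->MRU): [6 5 79]
  16. access 6: HIT. Cache (LRU->MRU): [5 79 6]
  17. access 37: MISS, evict 5. Cache (LRU->MRU): [79 6 37]
  18. access 6: HIT. Cache (LRU->MRU): [79 37 6]
Total: 5 hits, 13 misses, 10 evictions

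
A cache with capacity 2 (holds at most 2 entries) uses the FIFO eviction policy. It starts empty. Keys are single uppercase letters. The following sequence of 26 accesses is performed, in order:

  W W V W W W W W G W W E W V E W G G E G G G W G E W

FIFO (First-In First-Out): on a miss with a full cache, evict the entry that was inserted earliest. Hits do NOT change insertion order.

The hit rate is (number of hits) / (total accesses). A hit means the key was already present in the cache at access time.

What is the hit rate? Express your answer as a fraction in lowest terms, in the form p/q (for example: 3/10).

FIFO simulation (capacity=2):
  1. access W: MISS. Cache (old->new): [W]
  2. access W: HIT. Cache (old->new): [W]
  3. access V: MISS. Cache (old->new): [W V]
  4. access W: HIT. Cache (old->new): [W V]
  5. access W: HIT. Cache (old->new): [W V]
  6. access W: HIT. Cache (old->new): [W V]
  7. access W: HIT. Cache (old->new): [W V]
  8. access W: HIT. Cache (old->new): [W V]
  9. access G: MISS, evict W. Cache (old->new): [V G]
  10. access W: MISS, evict V. Cache (old->new): [G W]
  11. access W: HIT. Cache (old->new): [G W]
  12. access E: MISS, evict G. Cache (old->new): [W E]
  13. access W: HIT. Cache (old->new): [W E]
  14. access V: MISS, evict W. Cache (old->new): [E V]
  15. access E: HIT. Cache (old->new): [E V]
  16. access W: MISS, evict E. Cache (old->new): [V W]
  17. access G: MISS, evict V. Cache (old->new): [W G]
  18. access G: HIT. Cache (old->new): [W G]
  19. access E: MISS, evict W. Cache (old->new): [G E]
  20. access G: HIT. Cache (old->new): [G E]
  21. access G: HIT. Cache (old->new): [G E]
  22. access G: HIT. Cache (old->new): [G E]
  23. access W: MISS, evict G. Cache (old->new): [E W]
  24. access G: MISS, evict E. Cache (old->new): [W G]
  25. access E: MISS, evict W. Cache (old->new): [G E]
  26. access W: MISS, evict G. Cache (old->new): [E W]
Total: 13 hits, 13 misses, 11 evictions

Hit rate = 13/26 = 1/2

Answer: 1/2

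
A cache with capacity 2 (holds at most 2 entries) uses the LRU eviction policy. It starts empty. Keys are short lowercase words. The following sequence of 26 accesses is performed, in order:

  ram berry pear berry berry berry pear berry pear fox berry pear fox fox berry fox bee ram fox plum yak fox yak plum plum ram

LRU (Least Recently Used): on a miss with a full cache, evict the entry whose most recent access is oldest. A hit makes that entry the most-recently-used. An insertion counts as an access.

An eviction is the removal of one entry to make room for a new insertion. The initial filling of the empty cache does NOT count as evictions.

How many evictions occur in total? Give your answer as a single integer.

Answer: 14

Derivation:
LRU simulation (capacity=2):
  1. access ram: MISS. Cache (LRU->MRU): [ram]
  2. access berry: MISS. Cache (LRU->MRU): [ram berry]
  3. access pear: MISS, evict ram. Cache (LRU->MRU): [berry pear]
  4. access berry: HIT. Cache (LRU->MRU): [pear berry]
  5. access berry: HIT. Cache (LRU->MRU): [pear berry]
  6. access berry: HIT. Cache (LRU->MRU): [pear berry]
  7. access pear: HIT. Cache (LRU->MRU): [berry pear]
  8. access berry: HIT. Cache (LRU->MRU): [pear berry]
  9. access pear: HIT. Cache (LRU->MRU): [berry pear]
  10. access fox: MISS, evict berry. Cache (LRU->MRU): [pear fox]
  11. access berry: MISS, evict pear. Cache (LRU->MRU): [fox berry]
  12. access pear: MISS, evict fox. Cache (LRU->MRU): [berry pear]
  13. access fox: MISS, evict berry. Cache (LRU->MRU): [pear fox]
  14. access fox: HIT. Cache (LRU->MRU): [pear fox]
  15. access berry: MISS, evict pear. Cache (LRU->MRU): [fox berry]
  16. access fox: HIT. Cache (LRU->MRU): [berry fox]
  17. access bee: MISS, evict berry. Cache (LRU->MRU): [fox bee]
  18. access ram: MISS, evict fox. Cache (LRU->MRU): [bee ram]
  19. access fox: MISS, evict bee. Cache (LRU->MRU): [ram fox]
  20. access plum: MISS, evict ram. Cache (LRU->MRU): [fox plum]
  21. access yak: MISS, evict fox. Cache (LRU->MRU): [plum yak]
  22. access fox: MISS, evict plum. Cache (LRU->MRU): [yak fox]
  23. access yak: HIT. Cache (LRU->MRU): [fox yak]
  24. access plum: MISS, evict fox. Cache (LRU->MRU): [yak plum]
  25. access plum: HIT. Cache (LRU->MRU): [yak plum]
  26. access ram: MISS, evict yak. Cache (LRU->MRU): [plum ram]
Total: 10 hits, 16 misses, 14 evictions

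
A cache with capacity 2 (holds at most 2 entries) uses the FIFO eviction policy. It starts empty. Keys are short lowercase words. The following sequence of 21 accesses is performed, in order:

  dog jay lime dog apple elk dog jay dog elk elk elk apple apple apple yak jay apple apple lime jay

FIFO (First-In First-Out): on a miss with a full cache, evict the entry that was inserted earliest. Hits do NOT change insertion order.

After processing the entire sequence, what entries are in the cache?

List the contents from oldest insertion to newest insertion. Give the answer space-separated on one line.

FIFO simulation (capacity=2):
  1. access dog: MISS. Cache (old->new): [dog]
  2. access jay: MISS. Cache (old->new): [dog jay]
  3. access lime: MISS, evict dog. Cache (old->new): [jay lime]
  4. access dog: MISS, evict jay. Cache (old->new): [lime dog]
  5. access apple: MISS, evict lime. Cache (old->new): [dog apple]
  6. access elk: MISS, evict dog. Cache (old->new): [apple elk]
  7. access dog: MISS, evict apple. Cache (old->new): [elk dog]
  8. access jay: MISS, evict elk. Cache (old->new): [dog jay]
  9. access dog: HIT. Cache (old->new): [dog jay]
  10. access elk: MISS, evict dog. Cache (old->new): [jay elk]
  11. access elk: HIT. Cache (old->new): [jay elk]
  12. access elk: HIT. Cache (old->new): [jay elk]
  13. access apple: MISS, evict jay. Cache (old->new): [elk apple]
  14. access apple: HIT. Cache (old->new): [elk apple]
  15. access apple: HIT. Cache (old->new): [elk apple]
  16. access yak: MISS, evict elk. Cache (old->new): [apple yak]
  17. access jay: MISS, evict apple. Cache (old->new): [yak jay]
  18. access apple: MISS, evict yak. Cache (old->new): [jay apple]
  19. access apple: HIT. Cache (old->new): [jay apple]
  20. access lime: MISS, evict jay. Cache (old->new): [apple lime]
  21. access jay: MISS, evict apple. Cache (old->new): [lime jay]
Total: 6 hits, 15 misses, 13 evictions

Answer: lime jay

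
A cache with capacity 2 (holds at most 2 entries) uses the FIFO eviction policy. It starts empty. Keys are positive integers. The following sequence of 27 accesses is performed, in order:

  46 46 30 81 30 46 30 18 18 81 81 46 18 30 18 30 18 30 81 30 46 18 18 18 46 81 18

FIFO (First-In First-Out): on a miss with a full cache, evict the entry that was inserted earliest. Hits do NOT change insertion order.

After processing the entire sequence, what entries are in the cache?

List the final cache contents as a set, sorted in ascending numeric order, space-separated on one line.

Answer: 18 81

Derivation:
FIFO simulation (capacity=2):
  1. access 46: MISS. Cache (old->new): [46]
  2. access 46: HIT. Cache (old->new): [46]
  3. access 30: MISS. Cache (old->new): [46 30]
  4. access 81: MISS, evict 46. Cache (old->new): [30 81]
  5. access 30: HIT. Cache (old->new): [30 81]
  6. access 46: MISS, evict 30. Cache (old->new): [81 46]
  7. access 30: MISS, evict 81. Cache (old->new): [46 30]
  8. access 18: MISS, evict 46. Cache (old->new): [30 18]
  9. access 18: HIT. Cache (old->new): [30 18]
  10. access 81: MISS, evict 30. Cache (old->new): [18 81]
  11. access 81: HIT. Cache (old->new): [18 81]
  12. access 46: MISS, evict 18. Cache (old->new): [81 46]
  13. access 18: MISS, evict 81. Cache (old->new): [46 18]
  14. access 30: MISS, evict 46. Cache (old->new): [18 30]
  15. access 18: HIT. Cache (old->new): [18 30]
  16. access 30: HIT. Cache (old->new): [18 30]
  17. access 18: HIT. Cache (old->new): [18 30]
  18. access 30: HIT. Cache (old->new): [18 30]
  19. access 81: MISS, evict 18. Cache (old->new): [30 81]
  20. access 30: HIT. Cache (old->new): [30 81]
  21. access 46: MISS, evict 30. Cache (old->new): [81 46]
  22. access 18: MISS, evict 81. Cache (old->new): [46 18]
  23. access 18: HIT. Cache (old->new): [46 18]
  24. access 18: HIT. Cache (old->new): [46 18]
  25. access 46: HIT. Cache (old->new): [46 18]
  26. access 81: MISS, evict 46. Cache (old->new): [18 81]
  27. access 18: HIT. Cache (old->new): [18 81]
Total: 13 hits, 14 misses, 12 evictions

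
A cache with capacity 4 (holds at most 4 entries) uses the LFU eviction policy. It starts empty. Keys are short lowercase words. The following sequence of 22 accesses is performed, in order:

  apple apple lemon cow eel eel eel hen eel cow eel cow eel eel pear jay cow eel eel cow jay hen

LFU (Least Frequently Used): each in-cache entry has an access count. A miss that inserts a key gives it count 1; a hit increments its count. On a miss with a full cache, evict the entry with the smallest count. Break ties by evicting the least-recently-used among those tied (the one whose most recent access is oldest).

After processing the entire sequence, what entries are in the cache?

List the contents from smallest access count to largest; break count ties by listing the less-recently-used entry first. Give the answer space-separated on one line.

Answer: hen jay cow eel

Derivation:
LFU simulation (capacity=4):
  1. access apple: MISS. Cache: [apple(c=1)]
  2. access apple: HIT, count now 2. Cache: [apple(c=2)]
  3. access lemon: MISS. Cache: [lemon(c=1) apple(c=2)]
  4. access cow: MISS. Cache: [lemon(c=1) cow(c=1) apple(c=2)]
  5. access eel: MISS. Cache: [lemon(c=1) cow(c=1) eel(c=1) apple(c=2)]
  6. access eel: HIT, count now 2. Cache: [lemon(c=1) cow(c=1) apple(c=2) eel(c=2)]
  7. access eel: HIT, count now 3. Cache: [lemon(c=1) cow(c=1) apple(c=2) eel(c=3)]
  8. access hen: MISS, evict lemon(c=1). Cache: [cow(c=1) hen(c=1) apple(c=2) eel(c=3)]
  9. access eel: HIT, count now 4. Cache: [cow(c=1) hen(c=1) apple(c=2) eel(c=4)]
  10. access cow: HIT, count now 2. Cache: [hen(c=1) apple(c=2) cow(c=2) eel(c=4)]
  11. access eel: HIT, count now 5. Cache: [hen(c=1) apple(c=2) cow(c=2) eel(c=5)]
  12. access cow: HIT, count now 3. Cache: [hen(c=1) apple(c=2) cow(c=3) eel(c=5)]
  13. access eel: HIT, count now 6. Cache: [hen(c=1) apple(c=2) cow(c=3) eel(c=6)]
  14. access eel: HIT, count now 7. Cache: [hen(c=1) apple(c=2) cow(c=3) eel(c=7)]
  15. access pear: MISS, evict hen(c=1). Cache: [pear(c=1) apple(c=2) cow(c=3) eel(c=7)]
  16. access jay: MISS, evict pear(c=1). Cache: [jay(c=1) apple(c=2) cow(c=3) eel(c=7)]
  17. access cow: HIT, count now 4. Cache: [jay(c=1) apple(c=2) cow(c=4) eel(c=7)]
  18. access eel: HIT, count now 8. Cache: [jay(c=1) apple(c=2) cow(c=4) eel(c=8)]
  19. access eel: HIT, count now 9. Cache: [jay(c=1) apple(c=2) cow(c=4) eel(c=9)]
  20. access cow: HIT, count now 5. Cache: [jay(c=1) apple(c=2) cow(c=5) eel(c=9)]
  21. access jay: HIT, count now 2. Cache: [apple(c=2) jay(c=2) cow(c=5) eel(c=9)]
  22. access hen: MISS, evict apple(c=2). Cache: [hen(c=1) jay(c=2) cow(c=5) eel(c=9)]
Total: 14 hits, 8 misses, 4 evictions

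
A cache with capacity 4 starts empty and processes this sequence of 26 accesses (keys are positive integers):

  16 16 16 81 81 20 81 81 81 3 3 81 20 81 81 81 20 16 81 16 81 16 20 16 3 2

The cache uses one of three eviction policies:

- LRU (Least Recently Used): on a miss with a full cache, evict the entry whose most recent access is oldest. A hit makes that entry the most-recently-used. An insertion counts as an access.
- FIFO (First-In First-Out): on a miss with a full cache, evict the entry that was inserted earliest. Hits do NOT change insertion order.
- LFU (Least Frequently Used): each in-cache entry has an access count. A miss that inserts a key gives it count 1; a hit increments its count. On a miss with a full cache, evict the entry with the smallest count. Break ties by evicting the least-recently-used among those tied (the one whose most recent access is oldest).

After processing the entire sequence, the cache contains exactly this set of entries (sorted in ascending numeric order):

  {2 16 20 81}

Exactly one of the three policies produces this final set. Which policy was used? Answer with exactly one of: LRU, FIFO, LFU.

Simulating under each policy and comparing final sets:
  LRU: final set = {2 3 16 20} -> differs
  FIFO: final set = {2 3 20 81} -> differs
  LFU: final set = {2 16 20 81} -> MATCHES target
Only LFU produces the target set.

Answer: LFU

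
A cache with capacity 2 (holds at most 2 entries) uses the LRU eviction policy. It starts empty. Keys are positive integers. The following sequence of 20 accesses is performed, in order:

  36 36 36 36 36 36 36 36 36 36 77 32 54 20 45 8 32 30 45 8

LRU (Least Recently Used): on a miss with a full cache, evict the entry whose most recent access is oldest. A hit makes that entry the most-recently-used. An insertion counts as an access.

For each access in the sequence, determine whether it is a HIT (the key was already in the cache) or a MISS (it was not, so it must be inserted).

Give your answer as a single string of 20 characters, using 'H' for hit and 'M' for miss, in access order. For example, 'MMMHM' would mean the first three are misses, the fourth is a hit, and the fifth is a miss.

Answer: MHHHHHHHHHMMMMMMMMMM

Derivation:
LRU simulation (capacity=2):
  1. access 36: MISS. Cache (LRU->MRU): [36]
  2. access 36: HIT. Cache (LRU->MRU): [36]
  3. access 36: HIT. Cache (LRU->MRU): [36]
  4. access 36: HIT. Cache (LRU->MRU): [36]
  5. access 36: HIT. Cache (LRU->MRU): [36]
  6. access 36: HIT. Cache (LRU->MRU): [36]
  7. access 36: HIT. Cache (LRU->MRU): [36]
  8. access 36: HIT. Cache (LRU->MRU): [36]
  9. access 36: HIT. Cache (LRU->MRU): [36]
  10. access 36: HIT. Cache (LRU->MRU): [36]
  11. access 77: MISS. Cache (LRU->MRU): [36 77]
  12. access 32: MISS, evict 36. Cache (LRU->MRU): [77 32]
  13. access 54: MISS, evict 77. Cache (LRU->MRU): [32 54]
  14. access 20: MISS, evict 32. Cache (LRU->MRU): [54 20]
  15. access 45: MISS, evict 54. Cache (LRU->MRU): [20 45]
  16. access 8: MISS, evict 20. Cache (LRU->MRU): [45 8]
  17. access 32: MISS, evict 45. Cache (LRU->MRU): [8 32]
  18. access 30: MISS, evict 8. Cache (LRU->MRU): [32 30]
  19. access 45: MISS, evict 32. Cache (LRU->MRU): [30 45]
  20. access 8: MISS, evict 30. Cache (LRU->MRU): [45 8]
Total: 9 hits, 11 misses, 9 evictions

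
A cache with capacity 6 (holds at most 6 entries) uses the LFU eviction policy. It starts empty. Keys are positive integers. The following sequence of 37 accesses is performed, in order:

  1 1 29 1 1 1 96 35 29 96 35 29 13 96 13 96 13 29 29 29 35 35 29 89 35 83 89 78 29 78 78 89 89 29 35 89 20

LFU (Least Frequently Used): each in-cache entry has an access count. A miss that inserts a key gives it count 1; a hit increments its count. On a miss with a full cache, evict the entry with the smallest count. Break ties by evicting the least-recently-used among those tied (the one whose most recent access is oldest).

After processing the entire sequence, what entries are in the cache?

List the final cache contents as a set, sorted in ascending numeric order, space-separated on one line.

LFU simulation (capacity=6):
  1. access 1: MISS. Cache: [1(c=1)]
  2. access 1: HIT, count now 2. Cache: [1(c=2)]
  3. access 29: MISS. Cache: [29(c=1) 1(c=2)]
  4. access 1: HIT, count now 3. Cache: [29(c=1) 1(c=3)]
  5. access 1: HIT, count now 4. Cache: [29(c=1) 1(c=4)]
  6. access 1: HIT, count now 5. Cache: [29(c=1) 1(c=5)]
  7. access 96: MISS. Cache: [29(c=1) 96(c=1) 1(c=5)]
  8. access 35: MISS. Cache: [29(c=1) 96(c=1) 35(c=1) 1(c=5)]
  9. access 29: HIT, count now 2. Cache: [96(c=1) 35(c=1) 29(c=2) 1(c=5)]
  10. access 96: HIT, count now 2. Cache: [35(c=1) 29(c=2) 96(c=2) 1(c=5)]
  11. access 35: HIT, count now 2. Cache: [29(c=2) 96(c=2) 35(c=2) 1(c=5)]
  12. access 29: HIT, count now 3. Cache: [96(c=2) 35(c=2) 29(c=3) 1(c=5)]
  13. access 13: MISS. Cache: [13(c=1) 96(c=2) 35(c=2) 29(c=3) 1(c=5)]
  14. access 96: HIT, count now 3. Cache: [13(c=1) 35(c=2) 29(c=3) 96(c=3) 1(c=5)]
  15. access 13: HIT, count now 2. Cache: [35(c=2) 13(c=2) 29(c=3) 96(c=3) 1(c=5)]
  16. access 96: HIT, count now 4. Cache: [35(c=2) 13(c=2) 29(c=3) 96(c=4) 1(c=5)]
  17. access 13: HIT, count now 3. Cache: [35(c=2) 29(c=3) 13(c=3) 96(c=4) 1(c=5)]
  18. access 29: HIT, count now 4. Cache: [35(c=2) 13(c=3) 96(c=4) 29(c=4) 1(c=5)]
  19. access 29: HIT, count now 5. Cache: [35(c=2) 13(c=3) 96(c=4) 1(c=5) 29(c=5)]
  20. access 29: HIT, count now 6. Cache: [35(c=2) 13(c=3) 96(c=4) 1(c=5) 29(c=6)]
  21. access 35: HIT, count now 3. Cache: [13(c=3) 35(c=3) 96(c=4) 1(c=5) 29(c=6)]
  22. access 35: HIT, count now 4. Cache: [13(c=3) 96(c=4) 35(c=4) 1(c=5) 29(c=6)]
  23. access 29: HIT, count now 7. Cache: [13(c=3) 96(c=4) 35(c=4) 1(c=5) 29(c=7)]
  24. access 89: MISS. Cache: [89(c=1) 13(c=3) 96(c=4) 35(c=4) 1(c=5) 29(c=7)]
  25. access 35: HIT, count now 5. Cache: [89(c=1) 13(c=3) 96(c=4) 1(c=5) 35(c=5) 29(c=7)]
  26. access 83: MISS, evict 89(c=1). Cache: [83(c=1) 13(c=3) 96(c=4) 1(c=5) 35(c=5) 29(c=7)]
  27. access 89: MISS, evict 83(c=1). Cache: [89(c=1) 13(c=3) 96(c=4) 1(c=5) 35(c=5) 29(c=7)]
  28. access 78: MISS, evict 89(c=1). Cache: [78(c=1) 13(c=3) 96(c=4) 1(c=5) 35(c=5) 29(c=7)]
  29. access 29: HIT, count now 8. Cache: [78(c=1) 13(c=3) 96(c=4) 1(c=5) 35(c=5) 29(c=8)]
  30. access 78: HIT, count now 2. Cache: [78(c=2) 13(c=3) 96(c=4) 1(c=5) 35(c=5) 29(c=8)]
  31. access 78: HIT, count now 3. Cache: [13(c=3) 78(c=3) 96(c=4) 1(c=5) 35(c=5) 29(c=8)]
  32. access 89: MISS, evict 13(c=3). Cache: [89(c=1) 78(c=3) 96(c=4) 1(c=5) 35(c=5) 29(c=8)]
  33. access 89: HIT, count now 2. Cache: [89(c=2) 78(c=3) 96(c=4) 1(c=5) 35(c=5) 29(c=8)]
  34. access 29: HIT, count now 9. Cache: [89(c=2) 78(c=3) 96(c=4) 1(c=5) 35(c=5) 29(c=9)]
  35. access 35: HIT, count now 6. Cache: [89(c=2) 78(c=3) 96(c=4) 1(c=5) 35(c=6) 29(c=9)]
  36. access 89: HIT, count now 3. Cache: [78(c=3) 89(c=3) 96(c=4) 1(c=5) 35(c=6) 29(c=9)]
  37. access 20: MISS, evict 78(c=3). Cache: [20(c=1) 89(c=3) 96(c=4) 1(c=5) 35(c=6) 29(c=9)]
Total: 26 hits, 11 misses, 5 evictions

Answer: 1 20 29 35 89 96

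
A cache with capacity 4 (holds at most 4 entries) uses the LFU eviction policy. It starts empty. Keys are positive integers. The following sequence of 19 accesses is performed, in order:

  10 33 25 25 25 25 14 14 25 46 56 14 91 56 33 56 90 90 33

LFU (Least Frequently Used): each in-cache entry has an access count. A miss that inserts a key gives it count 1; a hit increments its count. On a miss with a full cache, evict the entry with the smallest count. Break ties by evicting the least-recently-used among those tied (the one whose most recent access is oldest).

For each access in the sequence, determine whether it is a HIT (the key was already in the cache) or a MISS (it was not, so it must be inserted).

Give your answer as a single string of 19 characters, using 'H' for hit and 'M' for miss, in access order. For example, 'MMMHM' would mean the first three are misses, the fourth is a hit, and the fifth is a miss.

LFU simulation (capacity=4):
  1. access 10: MISS. Cache: [10(c=1)]
  2. access 33: MISS. Cache: [10(c=1) 33(c=1)]
  3. access 25: MISS. Cache: [10(c=1) 33(c=1) 25(c=1)]
  4. access 25: HIT, count now 2. Cache: [10(c=1) 33(c=1) 25(c=2)]
  5. access 25: HIT, count now 3. Cache: [10(c=1) 33(c=1) 25(c=3)]
  6. access 25: HIT, count now 4. Cache: [10(c=1) 33(c=1) 25(c=4)]
  7. access 14: MISS. Cache: [10(c=1) 33(c=1) 14(c=1) 25(c=4)]
  8. access 14: HIT, count now 2. Cache: [10(c=1) 33(c=1) 14(c=2) 25(c=4)]
  9. access 25: HIT, count now 5. Cache: [10(c=1) 33(c=1) 14(c=2) 25(c=5)]
  10. access 46: MISS, evict 10(c=1). Cache: [33(c=1) 46(c=1) 14(c=2) 25(c=5)]
  11. access 56: MISS, evict 33(c=1). Cache: [46(c=1) 56(c=1) 14(c=2) 25(c=5)]
  12. access 14: HIT, count now 3. Cache: [46(c=1) 56(c=1) 14(c=3) 25(c=5)]
  13. access 91: MISS, evict 46(c=1). Cache: [56(c=1) 91(c=1) 14(c=3) 25(c=5)]
  14. access 56: HIT, count now 2. Cache: [91(c=1) 56(c=2) 14(c=3) 25(c=5)]
  15. access 33: MISS, evict 91(c=1). Cache: [33(c=1) 56(c=2) 14(c=3) 25(c=5)]
  16. access 56: HIT, count now 3. Cache: [33(c=1) 14(c=3) 56(c=3) 25(c=5)]
  17. access 90: MISS, evict 33(c=1). Cache: [90(c=1) 14(c=3) 56(c=3) 25(c=5)]
  18. access 90: HIT, count now 2. Cache: [90(c=2) 14(c=3) 56(c=3) 25(c=5)]
  19. access 33: MISS, evict 90(c=2). Cache: [33(c=1) 14(c=3) 56(c=3) 25(c=5)]
Total: 9 hits, 10 misses, 6 evictions

Answer: MMMHHHMHHMMHMHMHMHM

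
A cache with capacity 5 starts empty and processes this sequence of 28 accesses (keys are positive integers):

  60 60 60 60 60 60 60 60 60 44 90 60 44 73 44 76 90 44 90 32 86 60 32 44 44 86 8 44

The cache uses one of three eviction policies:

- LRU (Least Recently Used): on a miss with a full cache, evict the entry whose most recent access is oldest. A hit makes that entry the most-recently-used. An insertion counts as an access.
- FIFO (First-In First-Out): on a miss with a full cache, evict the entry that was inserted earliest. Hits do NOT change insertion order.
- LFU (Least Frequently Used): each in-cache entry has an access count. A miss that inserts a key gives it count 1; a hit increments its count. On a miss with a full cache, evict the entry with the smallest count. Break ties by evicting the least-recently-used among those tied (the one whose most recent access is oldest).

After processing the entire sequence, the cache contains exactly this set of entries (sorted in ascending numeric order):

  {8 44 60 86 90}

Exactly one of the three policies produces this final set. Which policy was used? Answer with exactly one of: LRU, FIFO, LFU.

Simulating under each policy and comparing final sets:
  LRU: final set = {8 32 44 60 86} -> differs
  FIFO: final set = {8 32 44 60 86} -> differs
  LFU: final set = {8 44 60 86 90} -> MATCHES target
Only LFU produces the target set.

Answer: LFU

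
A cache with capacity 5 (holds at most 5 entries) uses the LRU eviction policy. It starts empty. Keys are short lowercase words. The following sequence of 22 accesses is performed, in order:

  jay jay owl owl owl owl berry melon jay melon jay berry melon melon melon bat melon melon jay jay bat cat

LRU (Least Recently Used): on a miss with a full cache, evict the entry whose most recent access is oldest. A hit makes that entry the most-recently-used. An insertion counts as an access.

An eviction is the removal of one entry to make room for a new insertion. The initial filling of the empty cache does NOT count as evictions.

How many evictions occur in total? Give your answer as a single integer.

Answer: 1

Derivation:
LRU simulation (capacity=5):
  1. access jay: MISS. Cache (LRU->MRU): [jay]
  2. access jay: HIT. Cache (LRU->MRU): [jay]
  3. access owl: MISS. Cache (LRU->MRU): [jay owl]
  4. access owl: HIT. Cache (LRU->MRU): [jay owl]
  5. access owl: HIT. Cache (LRU->MRU): [jay owl]
  6. access owl: HIT. Cache (LRU->MRU): [jay owl]
  7. access berry: MISS. Cache (LRU->MRU): [jay owl berry]
  8. access melon: MISS. Cache (LRU->MRU): [jay owl berry melon]
  9. access jay: HIT. Cache (LRU->MRU): [owl berry melon jay]
  10. access melon: HIT. Cache (LRU->MRU): [owl berry jay melon]
  11. access jay: HIT. Cache (LRU->MRU): [owl berry melon jay]
  12. access berry: HIT. Cache (LRU->MRU): [owl melon jay berry]
  13. access melon: HIT. Cache (LRU->MRU): [owl jay berry melon]
  14. access melon: HIT. Cache (LRU->MRU): [owl jay berry melon]
  15. access melon: HIT. Cache (LRU->MRU): [owl jay berry melon]
  16. access bat: MISS. Cache (LRU->MRU): [owl jay berry melon bat]
  17. access melon: HIT. Cache (LRU->MRU): [owl jay berry bat melon]
  18. access melon: HIT. Cache (LRU->MRU): [owl jay berry bat melon]
  19. access jay: HIT. Cache (LRU->MRU): [owl berry bat melon jay]
  20. access jay: HIT. Cache (LRU->MRU): [owl berry bat melon jay]
  21. access bat: HIT. Cache (LRU->MRU): [owl berry melon jay bat]
  22. access cat: MISS, evict owl. Cache (LRU->MRU): [berry melon jay bat cat]
Total: 16 hits, 6 misses, 1 evictions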